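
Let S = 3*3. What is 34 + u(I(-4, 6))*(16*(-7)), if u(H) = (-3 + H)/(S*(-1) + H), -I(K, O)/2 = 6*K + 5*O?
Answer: -46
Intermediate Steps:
S = 9
I(K, O) = -12*K - 10*O (I(K, O) = -2*(6*K + 5*O) = -2*(5*O + 6*K) = -12*K - 10*O)
u(H) = (-3 + H)/(-9 + H) (u(H) = (-3 + H)/(9*(-1) + H) = (-3 + H)/(-9 + H))
34 + u(I(-4, 6))*(16*(-7)) = 34 + ((-3 + (-12*(-4) - 10*6))/(-9 + (-12*(-4) - 10*6)))*(16*(-7)) = 34 + ((-3 + (48 - 60))/(-9 + (48 - 60)))*(-112) = 34 + ((-3 - 12)/(-9 - 12))*(-112) = 34 + (-15/(-21))*(-112) = 34 - 1/21*(-15)*(-112) = 34 + (5/7)*(-112) = 34 - 80 = -46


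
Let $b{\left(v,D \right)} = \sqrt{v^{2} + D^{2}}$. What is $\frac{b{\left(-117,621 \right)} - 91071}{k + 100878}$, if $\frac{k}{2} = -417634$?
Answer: $\frac{91071}{734390} - \frac{9 \sqrt{4930}}{734390} \approx 0.12315$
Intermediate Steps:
$k = -835268$ ($k = 2 \left(-417634\right) = -835268$)
$b{\left(v,D \right)} = \sqrt{D^{2} + v^{2}}$
$\frac{b{\left(-117,621 \right)} - 91071}{k + 100878} = \frac{\sqrt{621^{2} + \left(-117\right)^{2}} - 91071}{-835268 + 100878} = \frac{\sqrt{385641 + 13689} - 91071}{-734390} = \left(\sqrt{399330} - 91071\right) \left(- \frac{1}{734390}\right) = \left(9 \sqrt{4930} - 91071\right) \left(- \frac{1}{734390}\right) = \left(-91071 + 9 \sqrt{4930}\right) \left(- \frac{1}{734390}\right) = \frac{91071}{734390} - \frac{9 \sqrt{4930}}{734390}$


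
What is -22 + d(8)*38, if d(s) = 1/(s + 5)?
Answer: -248/13 ≈ -19.077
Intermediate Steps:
d(s) = 1/(5 + s)
-22 + d(8)*38 = -22 + 38/(5 + 8) = -22 + 38/13 = -248/13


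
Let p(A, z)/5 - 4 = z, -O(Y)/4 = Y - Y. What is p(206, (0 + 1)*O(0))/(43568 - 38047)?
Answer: 20/5521 ≈ 0.0036225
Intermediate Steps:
O(Y) = 0 (O(Y) = -4*(Y - Y) = -4*0 = 0)
p(A, z) = 20 + 5*z
p(206, (0 + 1)*O(0))/(43568 - 38047) = (20 + 5*((0 + 1)*0))/(43568 - 38047) = (20 + 5*(1*0))/5521 = (20 + 5*0)*(1/5521) = (20 + 0)*(1/5521) = 20*(1/5521) = 20/5521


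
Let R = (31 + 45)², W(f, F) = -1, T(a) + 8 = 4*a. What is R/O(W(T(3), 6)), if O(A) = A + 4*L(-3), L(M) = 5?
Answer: 304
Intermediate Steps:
T(a) = -8 + 4*a
O(A) = 20 + A (O(A) = A + 4*5 = A + 20 = 20 + A)
R = 5776 (R = 76² = 5776)
R/O(W(T(3), 6)) = 5776/(20 - 1) = 5776/19 = 5776*(1/19) = 304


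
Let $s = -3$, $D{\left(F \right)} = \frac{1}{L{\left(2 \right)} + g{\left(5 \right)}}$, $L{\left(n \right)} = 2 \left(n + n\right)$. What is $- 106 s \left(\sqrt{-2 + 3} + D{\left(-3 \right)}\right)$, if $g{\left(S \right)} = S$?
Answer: $\frac{4452}{13} \approx 342.46$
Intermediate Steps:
$L{\left(n \right)} = 4 n$ ($L{\left(n \right)} = 2 \cdot 2 n = 4 n$)
$D{\left(F \right)} = \frac{1}{13}$ ($D{\left(F \right)} = \frac{1}{4 \cdot 2 + 5} = \frac{1}{8 + 5} = \frac{1}{13}$)
$- 106 s \left(\sqrt{-2 + 3} + D{\left(-3 \right)}\right) = - 106 \left(- 3 \left(\sqrt{-2 + 3} + \frac{1}{13}\right)\right) = - 106 \left(- 3 \left(\sqrt{1} + \frac{1}{13}\right)\right) = - 106 \left(- 3 \left(1 + \frac{1}{13}\right)\right) = - 106 \left(\left(-3\right) \frac{14}{13}\right) = \left(-106\right) \left(- \frac{42}{13}\right) = \frac{4452}{13}$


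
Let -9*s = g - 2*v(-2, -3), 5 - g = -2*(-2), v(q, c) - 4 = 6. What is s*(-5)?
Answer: -95/9 ≈ -10.556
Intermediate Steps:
v(q, c) = 10 (v(q, c) = 4 + 6 = 10)
g = 1 (g = 5 - (-2)*(-2) = 5 - 1*4 = 5 - 4 = 1)
s = 19/9 (s = -(1 - 2*10)/9 = -(1 - 20)/9 = -⅑*(-19) = 19/9 ≈ 2.1111)
s*(-5) = (19/9)*(-5) = -95/9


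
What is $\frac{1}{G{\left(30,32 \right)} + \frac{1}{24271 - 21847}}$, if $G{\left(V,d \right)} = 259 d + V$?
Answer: $\frac{2424}{20162833} \approx 0.00012022$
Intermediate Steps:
$G{\left(V,d \right)} = V + 259 d$
$\frac{1}{G{\left(30,32 \right)} + \frac{1}{24271 - 21847}} = \frac{1}{\left(30 + 259 \cdot 32\right) + \frac{1}{24271 - 21847}} = \frac{1}{\left(30 + 8288\right) + \frac{1}{2424}} = \frac{1}{8318 + \frac{1}{2424}} = \frac{1}{\frac{20162833}{2424}} = \frac{2424}{20162833}$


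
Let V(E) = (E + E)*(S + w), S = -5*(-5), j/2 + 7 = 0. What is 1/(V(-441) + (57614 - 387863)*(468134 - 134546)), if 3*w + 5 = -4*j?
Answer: -1/110167140456 ≈ -9.0771e-12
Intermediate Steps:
j = -14 (j = -14 + 2*0 = -14 + 0 = -14)
w = 17 (w = -5/3 + (-4*(-14))/3 = -5/3 + (⅓)*56 = -5/3 + 56/3 = 17)
S = 25
V(E) = 84*E (V(E) = (E + E)*(25 + 17) = (2*E)*42 = 84*E)
1/(V(-441) + (57614 - 387863)*(468134 - 134546)) = 1/(84*(-441) + (57614 - 387863)*(468134 - 134546)) = 1/(-37044 - 330249*333588) = 1/(-37044 - 110167103412) = 1/(-110167140456) = -1/110167140456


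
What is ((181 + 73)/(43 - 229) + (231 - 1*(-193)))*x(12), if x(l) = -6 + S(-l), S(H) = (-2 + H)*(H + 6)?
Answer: 1021930/31 ≈ 32966.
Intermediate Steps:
S(H) = (-2 + H)*(6 + H)
x(l) = -18 + l**2 - 4*l (x(l) = -6 + (-12 + (-l)**2 + 4*(-l)) = -6 + (-12 + l**2 - 4*l) = -18 + l**2 - 4*l)
((181 + 73)/(43 - 229) + (231 - 1*(-193)))*x(12) = ((181 + 73)/(43 - 229) + (231 - 1*(-193)))*(-18 + 12**2 - 4*12) = (254/(-186) + (231 + 193))*(-18 + 144 - 48) = (254*(-1/186) + 424)*78 = (-127/93 + 424)*78 = (39305/93)*78 = 1021930/31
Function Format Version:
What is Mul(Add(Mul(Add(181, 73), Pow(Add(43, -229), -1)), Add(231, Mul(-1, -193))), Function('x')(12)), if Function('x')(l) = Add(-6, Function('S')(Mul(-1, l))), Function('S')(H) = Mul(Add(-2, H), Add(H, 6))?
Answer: Rational(1021930, 31) ≈ 32966.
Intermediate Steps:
Function('S')(H) = Mul(Add(-2, H), Add(6, H))
Function('x')(l) = Add(-18, Pow(l, 2), Mul(-4, l)) (Function('x')(l) = Add(-6, Add(-12, Pow(Mul(-1, l), 2), Mul(4, Mul(-1, l)))) = Add(-6, Add(-12, Pow(l, 2), Mul(-4, l))) = Add(-18, Pow(l, 2), Mul(-4, l)))
Mul(Add(Mul(Add(181, 73), Pow(Add(43, -229), -1)), Add(231, Mul(-1, -193))), Function('x')(12)) = Mul(Add(Mul(Add(181, 73), Pow(Add(43, -229), -1)), Add(231, Mul(-1, -193))), Add(-18, Pow(12, 2), Mul(-4, 12))) = Mul(Add(Mul(254, Pow(-186, -1)), Add(231, 193)), Add(-18, 144, -48)) = Mul(Add(Mul(254, Rational(-1, 186)), 424), 78) = Mul(Add(Rational(-127, 93), 424), 78) = Mul(Rational(39305, 93), 78) = Rational(1021930, 31)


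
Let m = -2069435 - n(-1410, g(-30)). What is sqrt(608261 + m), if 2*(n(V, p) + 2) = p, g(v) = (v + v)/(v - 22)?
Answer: I*sqrt(987752662)/26 ≈ 1208.8*I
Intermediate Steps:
g(v) = 2*v/(-22 + v) (g(v) = (2*v)/(-22 + v) = 2*v/(-22 + v))
n(V, p) = -2 + p/2
m = -53805273/26 (m = -2069435 - (-2 + (2*(-30)/(-22 - 30))/2) = -2069435 - (-2 + (2*(-30)/(-52))/2) = -2069435 - (-2 + (2*(-30)*(-1/52))/2) = -2069435 - (-2 + (1/2)*(15/13)) = -2069435 - (-2 + 15/26) = -2069435 - 1*(-37/26) = -2069435 + 37/26 = -53805273/26 ≈ -2.0694e+6)
sqrt(608261 + m) = sqrt(608261 - 53805273/26) = sqrt(-37990487/26) = I*sqrt(987752662)/26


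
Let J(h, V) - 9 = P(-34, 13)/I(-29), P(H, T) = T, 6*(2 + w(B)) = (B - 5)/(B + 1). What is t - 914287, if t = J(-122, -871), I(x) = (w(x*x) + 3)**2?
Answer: -1981022204755/2166784 ≈ -9.1427e+5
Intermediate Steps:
w(B) = -2 + (-5 + B)/(6*(1 + B)) (w(B) = -2 + ((B - 5)/(B + 1))/6 = -2 + ((-5 + B)/(1 + B))/6 = -2 + (-5 + B)/(6*(1 + B)))
I(x) = (3 + (-17 - 11*x**2)/(6*(1 + x**2)))**2 (I(x) = ((-17 - 11*x*x)/(6*(1 + x*x)) + 3)**2 = ((-17 - 11*x**2)/(6*(1 + x**2)) + 3)**2 = (3 + (-17 - 11*x**2)/(6*(1 + x**2)))**2)
J(h, V) = 40238253/2166784 (J(h, V) = 9 + 13/(((1 + 7*(-29)**2)**2/(36*(1 + (-29)**2)**2))) = 9 + 13/(((1 + 7*841)**2/(36*(1 + 841)**2))) = 9 + 13/(((1/36)*(1 + 5887)**2/842**2)) = 9 + 13/(((1/36)*(1/708964)*5888**2)) = 9 + 13/(((1/36)*(1/708964)*34668544)) = 9 + 13/(2166784/1595169) = 9 + 13*(1595169/2166784) = 9 + 20737197/2166784 = 40238253/2166784)
t = 40238253/2166784 ≈ 18.570
t - 914287 = 40238253/2166784 - 914287 = -1981022204755/2166784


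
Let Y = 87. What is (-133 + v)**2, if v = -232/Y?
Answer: 165649/9 ≈ 18405.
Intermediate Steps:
v = -8/3 (v = -232/87 = -232*1/87 = -8/3 ≈ -2.6667)
(-133 + v)**2 = (-133 - 8/3)**2 = (-407/3)**2 = 165649/9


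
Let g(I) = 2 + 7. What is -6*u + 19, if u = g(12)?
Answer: -35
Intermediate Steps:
g(I) = 9
u = 9
-6*u + 19 = -6*9 + 19 = -54 + 19 = -35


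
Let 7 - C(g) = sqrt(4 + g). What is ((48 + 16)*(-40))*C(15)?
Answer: -17920 + 2560*sqrt(19) ≈ -6761.2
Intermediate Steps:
C(g) = 7 - sqrt(4 + g)
((48 + 16)*(-40))*C(15) = ((48 + 16)*(-40))*(7 - sqrt(4 + 15)) = (64*(-40))*(7 - sqrt(19)) = -2560*(7 - sqrt(19)) = -17920 + 2560*sqrt(19)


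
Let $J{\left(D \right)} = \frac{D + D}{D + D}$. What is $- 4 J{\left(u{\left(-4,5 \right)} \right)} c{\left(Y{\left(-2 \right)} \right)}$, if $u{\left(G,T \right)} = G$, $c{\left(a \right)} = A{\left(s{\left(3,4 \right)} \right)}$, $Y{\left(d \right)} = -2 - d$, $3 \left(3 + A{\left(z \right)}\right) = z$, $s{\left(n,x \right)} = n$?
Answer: $8$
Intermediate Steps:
$A{\left(z \right)} = -3 + \frac{z}{3}$
$c{\left(a \right)} = -2$ ($c{\left(a \right)} = -3 + \frac{1}{3} \cdot 3 = -3 + 1 = -2$)
$J{\left(D \right)} = 1$ ($J{\left(D \right)} = \frac{2 D}{2 D} = 2 D \frac{1}{2 D} = 1$)
$- 4 J{\left(u{\left(-4,5 \right)} \right)} c{\left(Y{\left(-2 \right)} \right)} = \left(-4\right) 1 \left(-2\right) = \left(-4\right) \left(-2\right) = 8$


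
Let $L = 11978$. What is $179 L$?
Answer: $2144062$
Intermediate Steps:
$179 L = 179 \cdot 11978 = 2144062$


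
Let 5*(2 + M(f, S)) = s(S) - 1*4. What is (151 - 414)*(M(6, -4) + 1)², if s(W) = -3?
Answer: -37872/25 ≈ -1514.9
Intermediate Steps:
M(f, S) = -17/5 (M(f, S) = -2 + (-3 - 1*4)/5 = -2 + (-3 - 4)/5 = -2 + (⅕)*(-7) = -2 - 7/5 = -17/5)
(151 - 414)*(M(6, -4) + 1)² = (151 - 414)*(-17/5 + 1)² = -263*(-12/5)² = -263*144/25 = -37872/25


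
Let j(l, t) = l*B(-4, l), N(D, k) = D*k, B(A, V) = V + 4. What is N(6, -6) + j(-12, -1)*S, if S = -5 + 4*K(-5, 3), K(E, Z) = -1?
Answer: -900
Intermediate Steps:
B(A, V) = 4 + V
j(l, t) = l*(4 + l)
S = -9 (S = -5 + 4*(-1) = -5 - 4 = -9)
N(6, -6) + j(-12, -1)*S = 6*(-6) - 12*(4 - 12)*(-9) = -36 - 12*(-8)*(-9) = -36 + 96*(-9) = -36 - 864 = -900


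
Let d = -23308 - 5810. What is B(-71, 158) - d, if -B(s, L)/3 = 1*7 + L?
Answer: 28623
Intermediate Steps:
B(s, L) = -21 - 3*L (B(s, L) = -3*(1*7 + L) = -3*(7 + L) = -21 - 3*L)
d = -29118
B(-71, 158) - d = (-21 - 3*158) - 1*(-29118) = (-21 - 474) + 29118 = -495 + 29118 = 28623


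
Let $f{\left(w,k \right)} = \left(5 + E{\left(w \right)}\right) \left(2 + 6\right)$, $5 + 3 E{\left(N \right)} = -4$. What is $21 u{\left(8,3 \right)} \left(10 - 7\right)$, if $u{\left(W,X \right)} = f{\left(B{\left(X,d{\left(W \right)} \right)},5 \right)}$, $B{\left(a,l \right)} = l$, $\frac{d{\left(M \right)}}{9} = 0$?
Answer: $1008$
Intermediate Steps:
$d{\left(M \right)} = 0$ ($d{\left(M \right)} = 9 \cdot 0 = 0$)
$E{\left(N \right)} = -3$ ($E{\left(N \right)} = - \frac{5}{3} + \frac{1}{3} \left(-4\right) = - \frac{5}{3} - \frac{4}{3} = -3$)
$f{\left(w,k \right)} = 16$ ($f{\left(w,k \right)} = \left(5 - 3\right) \left(2 + 6\right) = 2 \cdot 8 = 16$)
$u{\left(W,X \right)} = 16$
$21 u{\left(8,3 \right)} \left(10 - 7\right) = 21 \cdot 16 \left(10 - 7\right) = 21 \cdot 16 \cdot 3 = 21 \cdot 48 = 1008$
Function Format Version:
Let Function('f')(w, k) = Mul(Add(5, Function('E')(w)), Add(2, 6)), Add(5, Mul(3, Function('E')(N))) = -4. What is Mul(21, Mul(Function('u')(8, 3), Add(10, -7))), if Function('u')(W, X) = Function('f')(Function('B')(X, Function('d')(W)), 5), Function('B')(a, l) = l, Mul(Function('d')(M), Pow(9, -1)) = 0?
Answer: 1008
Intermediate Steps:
Function('d')(M) = 0 (Function('d')(M) = Mul(9, 0) = 0)
Function('E')(N) = -3 (Function('E')(N) = Add(Rational(-5, 3), Mul(Rational(1, 3), -4)) = Add(Rational(-5, 3), Rational(-4, 3)) = -3)
Function('f')(w, k) = 16 (Function('f')(w, k) = Mul(Add(5, -3), Add(2, 6)) = Mul(2, 8) = 16)
Function('u')(W, X) = 16
Mul(21, Mul(Function('u')(8, 3), Add(10, -7))) = Mul(21, Mul(16, Add(10, -7))) = Mul(21, Mul(16, 3)) = Mul(21, 48) = 1008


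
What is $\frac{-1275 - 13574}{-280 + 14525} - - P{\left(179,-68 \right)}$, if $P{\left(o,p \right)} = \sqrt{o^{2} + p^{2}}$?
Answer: $- \frac{14849}{14245} + \sqrt{36665} \approx 190.44$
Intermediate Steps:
$\frac{-1275 - 13574}{-280 + 14525} - - P{\left(179,-68 \right)} = \frac{-1275 - 13574}{-280 + 14525} - - \sqrt{179^{2} + \left(-68\right)^{2}} = - \frac{14849}{14245} - - \sqrt{32041 + 4624} = \left(-14849\right) \frac{1}{14245} - - \sqrt{36665} = - \frac{14849}{14245} + \sqrt{36665}$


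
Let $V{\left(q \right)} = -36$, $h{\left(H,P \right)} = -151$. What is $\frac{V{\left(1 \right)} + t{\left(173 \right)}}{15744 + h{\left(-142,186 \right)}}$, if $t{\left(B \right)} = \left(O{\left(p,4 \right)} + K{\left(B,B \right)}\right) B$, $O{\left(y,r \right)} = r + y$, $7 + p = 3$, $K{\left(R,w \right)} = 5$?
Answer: $\frac{829}{15593} \approx 0.053165$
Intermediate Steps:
$p = -4$ ($p = -7 + 3 = -4$)
$t{\left(B \right)} = 5 B$ ($t{\left(B \right)} = \left(\left(4 - 4\right) + 5\right) B = \left(0 + 5\right) B = 5 B$)
$\frac{V{\left(1 \right)} + t{\left(173 \right)}}{15744 + h{\left(-142,186 \right)}} = \frac{-36 + 5 \cdot 173}{15744 - 151} = \frac{-36 + 865}{15593} = 829 \cdot \frac{1}{15593} = \frac{829}{15593}$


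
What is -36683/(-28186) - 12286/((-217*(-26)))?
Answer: -69663855/79512706 ≈ -0.87613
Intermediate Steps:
-36683/(-28186) - 12286/((-217*(-26))) = -36683*(-1/28186) - 12286/5642 = 36683/28186 - 12286*1/5642 = 36683/28186 - 6143/2821 = -69663855/79512706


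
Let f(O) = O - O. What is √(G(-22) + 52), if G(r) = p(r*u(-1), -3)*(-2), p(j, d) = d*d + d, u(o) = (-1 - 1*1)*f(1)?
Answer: 2*√10 ≈ 6.3246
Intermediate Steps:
f(O) = 0
u(o) = 0 (u(o) = (-1 - 1*1)*0 = (-1 - 1)*0 = -2*0 = 0)
p(j, d) = d + d² (p(j, d) = d² + d = d + d²)
G(r) = -12 (G(r) = -3*(1 - 3)*(-2) = -3*(-2)*(-2) = 6*(-2) = -12)
√(G(-22) + 52) = √(-12 + 52) = √40 = 2*√10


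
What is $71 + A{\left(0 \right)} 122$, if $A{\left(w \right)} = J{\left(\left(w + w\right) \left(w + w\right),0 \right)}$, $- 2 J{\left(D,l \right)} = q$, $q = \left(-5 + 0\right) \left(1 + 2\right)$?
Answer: $986$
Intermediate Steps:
$q = -15$ ($q = \left(-5\right) 3 = -15$)
$J{\left(D,l \right)} = \frac{15}{2}$ ($J{\left(D,l \right)} = \left(- \frac{1}{2}\right) \left(-15\right) = \frac{15}{2}$)
$A{\left(w \right)} = \frac{15}{2}$
$71 + A{\left(0 \right)} 122 = 71 + \frac{15}{2} \cdot 122 = 71 + 915 = 986$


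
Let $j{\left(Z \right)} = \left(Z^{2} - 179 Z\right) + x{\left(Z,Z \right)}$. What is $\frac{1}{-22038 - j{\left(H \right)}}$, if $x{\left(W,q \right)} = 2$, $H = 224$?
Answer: $- \frac{1}{32120} \approx -3.1133 \cdot 10^{-5}$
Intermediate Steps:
$j{\left(Z \right)} = 2 + Z^{2} - 179 Z$ ($j{\left(Z \right)} = \left(Z^{2} - 179 Z\right) + 2 = 2 + Z^{2} - 179 Z$)
$\frac{1}{-22038 - j{\left(H \right)}} = \frac{1}{-22038 - \left(2 + 224^{2} - 40096\right)} = \frac{1}{-22038 - \left(2 + 50176 - 40096\right)} = \frac{1}{-22038 - 10082} = \frac{1}{-32120} = - \frac{1}{32120}$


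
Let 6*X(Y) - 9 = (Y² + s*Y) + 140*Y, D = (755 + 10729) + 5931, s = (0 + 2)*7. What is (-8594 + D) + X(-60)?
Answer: 15765/2 ≈ 7882.5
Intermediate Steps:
s = 14 (s = 2*7 = 14)
D = 17415 (D = 11484 + 5931 = 17415)
X(Y) = 3/2 + Y²/6 + 77*Y/3 (X(Y) = 3/2 + ((Y² + 14*Y) + 140*Y)/6 = 3/2 + (Y² + 154*Y)/6 = 3/2 + (Y²/6 + 77*Y/3) = 3/2 + Y²/6 + 77*Y/3)
(-8594 + D) + X(-60) = (-8594 + 17415) + (3/2 + (⅙)*(-60)² + (77/3)*(-60)) = 8821 + (3/2 + (⅙)*3600 - 1540) = 8821 + (3/2 + 600 - 1540) = 8821 - 1877/2 = 15765/2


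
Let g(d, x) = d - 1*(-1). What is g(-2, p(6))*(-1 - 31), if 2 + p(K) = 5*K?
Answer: 32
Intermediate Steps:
p(K) = -2 + 5*K
g(d, x) = 1 + d (g(d, x) = d + 1 = 1 + d)
g(-2, p(6))*(-1 - 31) = (1 - 2)*(-1 - 31) = -1*(-32) = 32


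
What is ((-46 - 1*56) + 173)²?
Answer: 5041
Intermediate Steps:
((-46 - 1*56) + 173)² = ((-46 - 56) + 173)² = (-102 + 173)² = 71² = 5041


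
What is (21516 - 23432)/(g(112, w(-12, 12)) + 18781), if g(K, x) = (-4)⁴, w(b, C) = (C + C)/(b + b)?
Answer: -1916/19037 ≈ -0.10065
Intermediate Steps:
w(b, C) = C/b (w(b, C) = (2*C)/((2*b)) = (2*C)*(1/(2*b)) = C/b)
g(K, x) = 256
(21516 - 23432)/(g(112, w(-12, 12)) + 18781) = (21516 - 23432)/(256 + 18781) = -1916/19037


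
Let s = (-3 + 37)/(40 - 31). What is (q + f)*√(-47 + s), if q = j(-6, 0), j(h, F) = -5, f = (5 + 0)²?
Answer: 20*I*√389/3 ≈ 131.49*I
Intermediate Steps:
f = 25 (f = 5² = 25)
q = -5
s = 34/9 ≈ 3.7778
(q + f)*√(-47 + s) = (-5 + 25)*√(-47 + 34/9) = 20*√(-389/9) = 20*(I*√389/3) = 20*I*√389/3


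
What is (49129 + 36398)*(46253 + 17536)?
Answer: 5455681803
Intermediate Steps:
(49129 + 36398)*(46253 + 17536) = 85527*63789 = 5455681803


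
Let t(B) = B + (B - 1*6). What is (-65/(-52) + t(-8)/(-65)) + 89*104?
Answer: 2406973/260 ≈ 9257.6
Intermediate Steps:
t(B) = -6 + 2*B (t(B) = B + (B - 6) = B + (-6 + B) = -6 + 2*B)
(-65/(-52) + t(-8)/(-65)) + 89*104 = (-65/(-52) + (-6 + 2*(-8))/(-65)) + 89*104 = (-65*(-1/52) + (-6 - 16)*(-1/65)) + 9256 = (5/4 - 22*(-1/65)) + 9256 = (5/4 + 22/65) + 9256 = 413/260 + 9256 = 2406973/260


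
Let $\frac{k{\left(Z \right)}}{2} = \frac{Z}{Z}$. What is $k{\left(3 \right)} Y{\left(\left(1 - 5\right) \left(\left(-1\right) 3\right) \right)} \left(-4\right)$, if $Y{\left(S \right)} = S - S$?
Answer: $0$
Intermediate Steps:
$k{\left(Z \right)} = 2$ ($k{\left(Z \right)} = 2 \frac{Z}{Z} = 2 \cdot 1 = 2$)
$Y{\left(S \right)} = 0$
$k{\left(3 \right)} Y{\left(\left(1 - 5\right) \left(\left(-1\right) 3\right) \right)} \left(-4\right) = 2 \cdot 0 \left(-4\right) = 0 \left(-4\right) = 0$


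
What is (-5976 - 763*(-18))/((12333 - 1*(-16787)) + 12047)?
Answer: 7758/41167 ≈ 0.18845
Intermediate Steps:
(-5976 - 763*(-18))/((12333 - 1*(-16787)) + 12047) = (-5976 + 13734)/((12333 + 16787) + 12047) = 7758/(29120 + 12047) = 7758/41167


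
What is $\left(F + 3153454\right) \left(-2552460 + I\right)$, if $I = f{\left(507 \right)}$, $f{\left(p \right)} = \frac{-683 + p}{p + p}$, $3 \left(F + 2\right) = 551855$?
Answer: $- \frac{12956775302227988}{1521} \approx -8.5186 \cdot 10^{12}$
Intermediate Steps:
$F = \frac{551849}{3}$ ($F = -2 + \frac{1}{3} \cdot 551855 = -2 + \frac{551855}{3} = \frac{551849}{3} \approx 1.8395 \cdot 10^{5}$)
$f{\left(p \right)} = \frac{-683 + p}{2 p}$
$I = - \frac{88}{507}$ ($I = \frac{-683 + 507}{2 \cdot 507} = \frac{1}{2} \cdot \frac{1}{507} \left(-176\right) = - \frac{88}{507} \approx -0.17357$)
$\left(F + 3153454\right) \left(-2552460 + I\right) = \left(\frac{551849}{3} + 3153454\right) \left(-2552460 - \frac{88}{507}\right) = \frac{10012211}{3} \left(- \frac{1294097308}{507}\right) = - \frac{12956775302227988}{1521}$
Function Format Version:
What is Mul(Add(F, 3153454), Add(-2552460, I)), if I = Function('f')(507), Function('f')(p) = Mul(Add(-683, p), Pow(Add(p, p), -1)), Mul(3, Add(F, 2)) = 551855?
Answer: Rational(-12956775302227988, 1521) ≈ -8.5186e+12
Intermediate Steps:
F = Rational(551849, 3) (F = Add(-2, Mul(Rational(1, 3), 551855)) = Add(-2, Rational(551855, 3)) = Rational(551849, 3) ≈ 1.8395e+5)
Function('f')(p) = Mul(Rational(1, 2), Pow(p, -1), Add(-683, p)) (Function('f')(p) = Mul(Add(-683, p), Pow(Mul(2, p), -1)) = Mul(Add(-683, p), Mul(Rational(1, 2), Pow(p, -1))) = Mul(Rational(1, 2), Pow(p, -1), Add(-683, p)))
I = Rational(-88, 507) (I = Mul(Rational(1, 2), Pow(507, -1), Add(-683, 507)) = Mul(Rational(1, 2), Rational(1, 507), -176) = Rational(-88, 507) ≈ -0.17357)
Mul(Add(F, 3153454), Add(-2552460, I)) = Mul(Add(Rational(551849, 3), 3153454), Add(-2552460, Rational(-88, 507))) = Mul(Rational(10012211, 3), Rational(-1294097308, 507)) = Rational(-12956775302227988, 1521)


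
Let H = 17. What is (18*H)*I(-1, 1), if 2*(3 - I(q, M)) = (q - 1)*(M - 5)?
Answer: -306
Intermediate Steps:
I(q, M) = 3 - (-1 + q)*(-5 + M)/2 (I(q, M) = 3 - (q - 1)*(M - 5)/2 = 3 - (-1 + q)*(-5 + M)/2)
(18*H)*I(-1, 1) = (18*17)*(½ + (½)*1 + (5/2)*(-1) - ½*1*(-1)) = 306*(½ + ½ - 5/2 + ½) = 306*(-1) = -306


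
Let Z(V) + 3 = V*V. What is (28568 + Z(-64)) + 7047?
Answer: 39708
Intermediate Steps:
Z(V) = -3 + V² (Z(V) = -3 + V*V = -3 + V²)
(28568 + Z(-64)) + 7047 = (28568 + (-3 + (-64)²)) + 7047 = (28568 + (-3 + 4096)) + 7047 = (28568 + 4093) + 7047 = 32661 + 7047 = 39708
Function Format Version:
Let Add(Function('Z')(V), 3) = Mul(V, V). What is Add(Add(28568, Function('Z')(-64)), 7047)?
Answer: 39708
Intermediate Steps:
Function('Z')(V) = Add(-3, Pow(V, 2)) (Function('Z')(V) = Add(-3, Mul(V, V)) = Add(-3, Pow(V, 2)))
Add(Add(28568, Function('Z')(-64)), 7047) = Add(Add(28568, Add(-3, Pow(-64, 2))), 7047) = Add(Add(28568, Add(-3, 4096)), 7047) = Add(Add(28568, 4093), 7047) = Add(32661, 7047) = 39708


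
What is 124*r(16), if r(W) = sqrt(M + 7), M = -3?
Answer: 248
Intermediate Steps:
r(W) = 2 (r(W) = sqrt(-3 + 7) = sqrt(4) = 2)
124*r(16) = 124*2 = 248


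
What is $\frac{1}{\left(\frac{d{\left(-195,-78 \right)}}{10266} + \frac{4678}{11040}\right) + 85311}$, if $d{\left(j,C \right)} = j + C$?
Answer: $\frac{9444720}{805742258789} \approx 1.1722 \cdot 10^{-5}$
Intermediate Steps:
$d{\left(j,C \right)} = C + j$
$\frac{1}{\left(\frac{d{\left(-195,-78 \right)}}{10266} + \frac{4678}{11040}\right) + 85311} = \frac{1}{\left(\frac{-78 - 195}{10266} + \frac{4678}{11040}\right) + 85311} = \frac{1}{\left(\left(-273\right) \frac{1}{10266} + 4678 \cdot \frac{1}{11040}\right) + 85311} = \frac{1}{\left(- \frac{91}{3422} + \frac{2339}{5520}\right) + 85311} = \frac{1}{\frac{3750869}{9444720} + 85311} = \frac{1}{\frac{805742258789}{9444720}} = \frac{9444720}{805742258789}$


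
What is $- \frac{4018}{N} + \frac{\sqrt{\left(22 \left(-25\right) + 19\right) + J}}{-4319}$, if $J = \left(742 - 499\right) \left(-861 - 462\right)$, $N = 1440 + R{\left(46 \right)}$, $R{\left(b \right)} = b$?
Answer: $- \frac{2009}{743} - \frac{6 i \sqrt{8945}}{4319} \approx -2.7039 - 0.13139 i$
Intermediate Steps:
$N = 1486$ ($N = 1440 + 46 = 1486$)
$J = -321489$ ($J = 243 \left(-1323\right) = -321489$)
$- \frac{4018}{N} + \frac{\sqrt{\left(22 \left(-25\right) + 19\right) + J}}{-4319} = - \frac{4018}{1486} + \frac{\sqrt{\left(22 \left(-25\right) + 19\right) - 321489}}{-4319} = \left(-4018\right) \frac{1}{1486} + \sqrt{\left(-550 + 19\right) - 321489} \left(- \frac{1}{4319}\right) = - \frac{2009}{743} + \sqrt{-531 - 321489} \left(- \frac{1}{4319}\right) = - \frac{2009}{743} + \sqrt{-322020} \left(- \frac{1}{4319}\right) = - \frac{2009}{743} + 6 i \sqrt{8945} \left(- \frac{1}{4319}\right) = - \frac{2009}{743} - \frac{6 i \sqrt{8945}}{4319}$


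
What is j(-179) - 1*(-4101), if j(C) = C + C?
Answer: 3743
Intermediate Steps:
j(C) = 2*C
j(-179) - 1*(-4101) = 2*(-179) - 1*(-4101) = -358 + 4101 = 3743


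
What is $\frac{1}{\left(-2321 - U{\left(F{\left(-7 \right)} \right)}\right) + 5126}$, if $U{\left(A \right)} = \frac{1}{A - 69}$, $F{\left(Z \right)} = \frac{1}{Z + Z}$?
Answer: $\frac{967}{2712449} \approx 0.0003565$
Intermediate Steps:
$F{\left(Z \right)} = \frac{1}{2 Z}$
$U{\left(A \right)} = \frac{1}{-69 + A}$
$\frac{1}{\left(-2321 - U{\left(F{\left(-7 \right)} \right)}\right) + 5126} = \frac{1}{\left(-2321 - \frac{1}{-69 + \frac{1}{2 \left(-7\right)}}\right) + 5126} = \frac{1}{\left(-2321 - \frac{1}{-69 + \frac{1}{2} \left(- \frac{1}{7}\right)}\right) + 5126} = \frac{1}{\left(-2321 - \frac{1}{-69 - \frac{1}{14}}\right) + 5126} = \frac{1}{\left(-2321 - \frac{1}{- \frac{967}{14}}\right) + 5126} = \frac{1}{\left(-2321 - - \frac{14}{967}\right) + 5126} = \frac{1}{\left(-2321 + \frac{14}{967}\right) + 5126} = \frac{1}{- \frac{2244393}{967} + 5126} = \frac{1}{\frac{2712449}{967}} = \frac{967}{2712449}$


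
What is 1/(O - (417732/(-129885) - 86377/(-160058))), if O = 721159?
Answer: 989958730/713920297400061 ≈ 1.3867e-6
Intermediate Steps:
1/(O - (417732/(-129885) - 86377/(-160058))) = 1/(721159 - (417732/(-129885) - 86377/(-160058))) = 1/(721159 - (417732*(-1/129885) - 86377*(-1/160058))) = 1/(721159 - (-19892/6185 + 86377/160058)) = 1/(721159 - 1*(-2649631991/989958730)) = 1/(721159 + 2649631991/989958730) = 1/(713920297400061/989958730) = 989958730/713920297400061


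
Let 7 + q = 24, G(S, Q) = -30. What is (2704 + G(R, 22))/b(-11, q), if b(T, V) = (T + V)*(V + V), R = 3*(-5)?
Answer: 1337/102 ≈ 13.108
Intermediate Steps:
R = -15
q = 17 (q = -7 + 24 = 17)
b(T, V) = 2*V*(T + V) (b(T, V) = (T + V)*(2*V) = 2*V*(T + V))
(2704 + G(R, 22))/b(-11, q) = (2704 - 30)/((2*17*(-11 + 17))) = 2674/((2*17*6)) = 2674/204 = 2674*(1/204) = 1337/102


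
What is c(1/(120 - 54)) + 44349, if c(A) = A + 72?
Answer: 2931787/66 ≈ 44421.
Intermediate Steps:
c(A) = 72 + A
c(1/(120 - 54)) + 44349 = (72 + 1/(120 - 54)) + 44349 = (72 + 1/66) + 44349 = 4753/66 + 44349 = 2931787/66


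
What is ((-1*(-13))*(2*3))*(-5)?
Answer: -390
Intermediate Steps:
((-1*(-13))*(2*3))*(-5) = (13*6)*(-5) = 78*(-5) = -390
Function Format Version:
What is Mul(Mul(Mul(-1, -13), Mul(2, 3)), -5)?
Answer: -390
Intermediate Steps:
Mul(Mul(Mul(-1, -13), Mul(2, 3)), -5) = Mul(Mul(13, 6), -5) = Mul(78, -5) = -390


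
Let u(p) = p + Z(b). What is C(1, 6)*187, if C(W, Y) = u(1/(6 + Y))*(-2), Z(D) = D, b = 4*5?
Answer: -45067/6 ≈ -7511.2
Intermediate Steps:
b = 20
u(p) = 20 + p (u(p) = p + 20 = 20 + p)
C(W, Y) = -40 - 2/(6 + Y) (C(W, Y) = (20 + 1/(6 + Y))*(-2) = -40 - 2/(6 + Y))
C(1, 6)*187 = (2*(-121 - 20*6)/(6 + 6))*187 = (2*(-121 - 120)/12)*187 = (2*(1/12)*(-241))*187 = -241/6*187 = -45067/6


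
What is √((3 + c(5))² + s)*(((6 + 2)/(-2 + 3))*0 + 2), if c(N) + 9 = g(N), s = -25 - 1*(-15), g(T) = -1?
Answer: 2*√39 ≈ 12.490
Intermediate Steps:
s = -10 (s = -25 + 15 = -10)
c(N) = -10 (c(N) = -9 - 1 = -10)
√((3 + c(5))² + s)*(((6 + 2)/(-2 + 3))*0 + 2) = √((3 - 10)² - 10)*(((6 + 2)/(-2 + 3))*0 + 2) = √((-7)² - 10)*((8/1)*0 + 2) = √(49 - 10)*((8*1)*0 + 2) = √39*(8*0 + 2) = √39*(0 + 2) = √39*2 = 2*√39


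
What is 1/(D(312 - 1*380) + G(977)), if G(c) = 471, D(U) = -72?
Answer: 1/399 ≈ 0.0025063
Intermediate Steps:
1/(D(312 - 1*380) + G(977)) = 1/(-72 + 471) = 1/399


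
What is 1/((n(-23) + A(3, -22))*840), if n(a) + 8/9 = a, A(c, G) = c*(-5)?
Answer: -3/98000 ≈ -3.0612e-5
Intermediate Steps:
A(c, G) = -5*c
n(a) = -8/9 + a
1/((n(-23) + A(3, -22))*840) = 1/((-8/9 - 23) - 5*3*840) = (1/840)/(-215/9 - 15) = (1/840)/(-350/9) = -9/350*1/840 = -3/98000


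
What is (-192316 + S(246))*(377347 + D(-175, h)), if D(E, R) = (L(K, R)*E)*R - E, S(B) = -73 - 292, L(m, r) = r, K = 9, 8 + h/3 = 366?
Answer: 38821517785818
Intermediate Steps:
h = 1074 (h = -24 + 3*366 = -24 + 1098 = 1074)
S(B) = -365
D(E, R) = -E + E*R² (D(E, R) = (R*E)*R - E = (E*R)*R - E = E*R² - E = -E + E*R²)
(-192316 + S(246))*(377347 + D(-175, h)) = (-192316 - 365)*(377347 - 175*(-1 + 1074²)) = -192681*(377347 - 175*(-1 + 1153476)) = -192681*(377347 - 175*1153475) = -192681*(377347 - 201858125) = -192681*(-201480778) = 38821517785818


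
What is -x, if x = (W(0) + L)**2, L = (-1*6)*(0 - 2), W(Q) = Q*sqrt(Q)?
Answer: -144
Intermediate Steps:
W(Q) = Q**(3/2)
L = 12 (L = -6*(-2) = 12)
x = 144 (x = (0**(3/2) + 12)**2 = (0 + 12)**2 = 12**2 = 144)
-x = -1*144 = -144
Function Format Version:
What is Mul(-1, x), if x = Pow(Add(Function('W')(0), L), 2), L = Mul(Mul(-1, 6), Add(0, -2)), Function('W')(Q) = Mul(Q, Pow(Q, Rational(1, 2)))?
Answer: -144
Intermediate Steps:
Function('W')(Q) = Pow(Q, Rational(3, 2))
L = 12 (L = Mul(-6, -2) = 12)
x = 144 (x = Pow(Add(Pow(0, Rational(3, 2)), 12), 2) = Pow(Add(0, 12), 2) = Pow(12, 2) = 144)
Mul(-1, x) = Mul(-1, 144) = -144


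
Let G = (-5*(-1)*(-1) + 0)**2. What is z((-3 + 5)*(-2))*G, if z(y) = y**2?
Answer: 400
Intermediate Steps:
G = 25 (G = (5*(-1) + 0)**2 = (-5 + 0)**2 = (-5)**2 = 25)
z((-3 + 5)*(-2))*G = ((-3 + 5)*(-2))**2*25 = (2*(-2))**2*25 = (-4)**2*25 = 16*25 = 400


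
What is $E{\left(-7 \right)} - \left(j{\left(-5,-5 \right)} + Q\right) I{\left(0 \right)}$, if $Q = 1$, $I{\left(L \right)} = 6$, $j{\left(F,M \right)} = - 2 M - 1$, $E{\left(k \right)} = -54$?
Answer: $-114$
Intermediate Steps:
$j{\left(F,M \right)} = -1 - 2 M$
$E{\left(-7 \right)} - \left(j{\left(-5,-5 \right)} + Q\right) I{\left(0 \right)} = -54 - \left(\left(-1 - -10\right) + 1\right) 6 = -54 - \left(\left(-1 + 10\right) + 1\right) 6 = -54 - \left(9 + 1\right) 6 = -54 - 10 \cdot 6 = -54 - 60 = -114$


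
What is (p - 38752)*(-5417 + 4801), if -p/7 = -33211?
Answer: -119334600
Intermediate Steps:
p = 232477 (p = -7*(-33211) = 232477)
(p - 38752)*(-5417 + 4801) = (232477 - 38752)*(-5417 + 4801) = 193725*(-616) = -119334600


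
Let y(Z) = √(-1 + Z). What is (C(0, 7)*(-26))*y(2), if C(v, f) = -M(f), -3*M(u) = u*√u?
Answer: -182*√7/3 ≈ -160.51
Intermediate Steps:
M(u) = -u^(3/2)/3 (M(u) = -u*√u/3 = -u^(3/2)/3)
C(v, f) = f^(3/2)/3 (C(v, f) = -(-1)*f^(3/2)/3 = f^(3/2)/3)
(C(0, 7)*(-26))*y(2) = ((7^(3/2)/3)*(-26))*√(-1 + 2) = (((7*√7)/3)*(-26))*√1 = ((7*√7/3)*(-26))*1 = -182*√7/3*1 = -182*√7/3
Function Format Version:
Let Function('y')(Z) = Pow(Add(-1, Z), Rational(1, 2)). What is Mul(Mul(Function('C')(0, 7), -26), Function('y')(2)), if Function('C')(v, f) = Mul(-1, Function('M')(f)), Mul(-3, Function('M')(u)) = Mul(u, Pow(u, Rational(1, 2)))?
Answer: Mul(Rational(-182, 3), Pow(7, Rational(1, 2))) ≈ -160.51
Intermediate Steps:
Function('M')(u) = Mul(Rational(-1, 3), Pow(u, Rational(3, 2))) (Function('M')(u) = Mul(Rational(-1, 3), Mul(u, Pow(u, Rational(1, 2)))) = Mul(Rational(-1, 3), Pow(u, Rational(3, 2))))
Function('C')(v, f) = Mul(Rational(1, 3), Pow(f, Rational(3, 2))) (Function('C')(v, f) = Mul(-1, Mul(Rational(-1, 3), Pow(f, Rational(3, 2)))) = Mul(Rational(1, 3), Pow(f, Rational(3, 2))))
Mul(Mul(Function('C')(0, 7), -26), Function('y')(2)) = Mul(Mul(Mul(Rational(1, 3), Pow(7, Rational(3, 2))), -26), Pow(Add(-1, 2), Rational(1, 2))) = Mul(Mul(Mul(Rational(1, 3), Mul(7, Pow(7, Rational(1, 2)))), -26), Pow(1, Rational(1, 2))) = Mul(Mul(Mul(Rational(7, 3), Pow(7, Rational(1, 2))), -26), 1) = Mul(Mul(Rational(-182, 3), Pow(7, Rational(1, 2))), 1) = Mul(Rational(-182, 3), Pow(7, Rational(1, 2)))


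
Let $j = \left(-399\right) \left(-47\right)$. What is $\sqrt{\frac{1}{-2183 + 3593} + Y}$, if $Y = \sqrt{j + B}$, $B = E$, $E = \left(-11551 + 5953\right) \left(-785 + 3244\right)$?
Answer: $\frac{\sqrt{1410 + 1988100 i \sqrt{13746729}}}{1410} \approx 43.056 + 43.056 i$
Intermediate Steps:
$E = -13765482$ ($E = \left(-5598\right) 2459 = -13765482$)
$B = -13765482$
$j = 18753$
$Y = i \sqrt{13746729}$ ($Y = \sqrt{18753 - 13765482} = \sqrt{-13746729} = i \sqrt{13746729} \approx 3707.7 i$)
$\sqrt{\frac{1}{-2183 + 3593} + Y} = \sqrt{\frac{1}{-2183 + 3593} + i \sqrt{13746729}} = \sqrt{\frac{1}{1410} + i \sqrt{13746729}}$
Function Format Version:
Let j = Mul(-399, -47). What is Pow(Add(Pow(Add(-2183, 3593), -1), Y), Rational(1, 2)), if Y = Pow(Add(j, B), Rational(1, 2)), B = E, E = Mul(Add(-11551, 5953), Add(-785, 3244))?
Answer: Mul(Rational(1, 1410), Pow(Add(1410, Mul(1988100, I, Pow(13746729, Rational(1, 2)))), Rational(1, 2))) ≈ Add(43.056, Mul(43.056, I))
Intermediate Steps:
E = -13765482 (E = Mul(-5598, 2459) = -13765482)
B = -13765482
j = 18753
Y = Mul(I, Pow(13746729, Rational(1, 2))) (Y = Pow(Add(18753, -13765482), Rational(1, 2)) = Pow(-13746729, Rational(1, 2)) = Mul(I, Pow(13746729, Rational(1, 2))) ≈ Mul(3707.7, I))
Pow(Add(Pow(Add(-2183, 3593), -1), Y), Rational(1, 2)) = Pow(Add(Pow(Add(-2183, 3593), -1), Mul(I, Pow(13746729, Rational(1, 2)))), Rational(1, 2)) = Pow(Add(Pow(1410, -1), Mul(I, Pow(13746729, Rational(1, 2)))), Rational(1, 2)) = Pow(Add(Rational(1, 1410), Mul(I, Pow(13746729, Rational(1, 2)))), Rational(1, 2))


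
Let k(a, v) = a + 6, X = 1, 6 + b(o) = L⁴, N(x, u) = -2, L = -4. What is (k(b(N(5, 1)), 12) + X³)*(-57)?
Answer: -14649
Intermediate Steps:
b(o) = 250 (b(o) = -6 + (-4)⁴ = -6 + 256 = 250)
k(a, v) = 6 + a
(k(b(N(5, 1)), 12) + X³)*(-57) = ((6 + 250) + 1³)*(-57) = (256 + 1)*(-57) = 257*(-57) = -14649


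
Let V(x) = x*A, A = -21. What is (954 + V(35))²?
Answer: 47961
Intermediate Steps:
V(x) = -21*x (V(x) = x*(-21) = -21*x)
(954 + V(35))² = (954 - 21*35)² = (954 - 735)² = 219² = 47961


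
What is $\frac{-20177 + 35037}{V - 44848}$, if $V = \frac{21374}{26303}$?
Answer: $- \frac{39086258}{117961557} \approx -0.33135$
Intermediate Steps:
$V = \frac{21374}{26303}$ ($V = 21374 \cdot \frac{1}{26303} = \frac{21374}{26303} \approx 0.81261$)
$\frac{-20177 + 35037}{V - 44848} = \frac{-20177 + 35037}{\frac{21374}{26303} - 44848} = \frac{14860}{- \frac{1179615570}{26303}} = 14860 \left(- \frac{26303}{1179615570}\right) = - \frac{39086258}{117961557}$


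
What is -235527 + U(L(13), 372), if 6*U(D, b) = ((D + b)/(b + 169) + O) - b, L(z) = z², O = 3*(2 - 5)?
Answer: -706771/3 ≈ -2.3559e+5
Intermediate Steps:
O = -9 (O = 3*(-3) = -9)
U(D, b) = -3/2 - b/6 + (D + b)/(6*(169 + b)) (U(D, b) = (((D + b)/(b + 169) - 9) - b)/6 = (((D + b)/(169 + b) - 9) - b)/6 = ((-9 + (D + b)/(169 + b)) - b)/6 = (-9 - b + (D + b)/(169 + b))/6 = -3/2 - b/6 + (D + b)/(6*(169 + b)))
-235527 + U(L(13), 372) = -235527 + (-1521 + 13² - 1*372² - 177*372)/(6*(169 + 372)) = -235527 + (⅙)*(-1521 + 169 - 1*138384 - 65844)/541 = -235527 + (⅙)*(1/541)*(-1521 + 169 - 138384 - 65844) = -235527 + (⅙)*(1/541)*(-205580) = -235527 - 190/3 = -706771/3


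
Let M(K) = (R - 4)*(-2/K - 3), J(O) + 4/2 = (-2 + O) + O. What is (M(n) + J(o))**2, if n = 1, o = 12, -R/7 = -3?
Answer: 4225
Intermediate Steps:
R = 21 (R = -7*(-3) = 21)
J(O) = -4 + 2*O (J(O) = -2 + ((-2 + O) + O) = -2 + (-2 + 2*O) = -4 + 2*O)
M(K) = -51 - 34/K (M(K) = (21 - 4)*(-2/K - 3) = 17*(-3 - 2/K) = -51 - 34/K)
(M(n) + J(o))**2 = ((-51 - 34/1) + (-4 + 2*12))**2 = ((-51 - 34*1) + (-4 + 24))**2 = ((-51 - 34) + 20)**2 = (-85 + 20)**2 = (-65)**2 = 4225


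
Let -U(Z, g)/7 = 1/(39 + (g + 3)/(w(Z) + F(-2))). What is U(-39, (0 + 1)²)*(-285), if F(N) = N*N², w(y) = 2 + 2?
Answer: 105/2 ≈ 52.500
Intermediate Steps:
w(y) = 4
F(N) = N³
U(Z, g) = -7/(153/4 - g/4) (U(Z, g) = -7/(39 + (g + 3)/(4 + (-2)³)) = -7/(39 + (3 + g)/(4 - 8)) = -7/(39 + (3 + g)/(-4)) = -7/(39 + (3 + g)*(-¼)) = -7/(39 + (-¾ - g/4)) = -7/(153/4 - g/4))
U(-39, (0 + 1)²)*(-285) = (28/(-153 + (0 + 1)²))*(-285) = (28/(-153 + 1²))*(-285) = (28/(-153 + 1))*(-285) = (28/(-152))*(-285) = (28*(-1/152))*(-285) = -7/38*(-285) = 105/2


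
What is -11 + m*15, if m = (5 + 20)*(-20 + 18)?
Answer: -761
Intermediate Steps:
m = -50 (m = 25*(-2) = -50)
-11 + m*15 = -11 - 50*15 = -11 - 750 = -761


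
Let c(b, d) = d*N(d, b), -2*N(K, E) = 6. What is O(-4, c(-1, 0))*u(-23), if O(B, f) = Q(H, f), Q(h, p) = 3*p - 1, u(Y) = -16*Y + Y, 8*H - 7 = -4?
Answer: -345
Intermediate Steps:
H = 3/8 (H = 7/8 + (1/8)*(-4) = 7/8 - 1/2 = 3/8 ≈ 0.37500)
N(K, E) = -3 (N(K, E) = -1/2*6 = -3)
c(b, d) = -3*d (c(b, d) = d*(-3) = -3*d)
u(Y) = -15*Y
Q(h, p) = -1 + 3*p
O(B, f) = -1 + 3*f
O(-4, c(-1, 0))*u(-23) = (-1 + 3*(-3*0))*(-15*(-23)) = (-1 + 3*0)*345 = (-1 + 0)*345 = -1*345 = -345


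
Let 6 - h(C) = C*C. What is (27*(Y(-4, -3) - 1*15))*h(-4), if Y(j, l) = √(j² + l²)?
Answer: 2700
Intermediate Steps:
h(C) = 6 - C² (h(C) = 6 - C*C = 6 - C²)
(27*(Y(-4, -3) - 1*15))*h(-4) = (27*(√((-4)² + (-3)²) - 1*15))*(6 - 1*(-4)²) = (27*(√(16 + 9) - 15))*(6 - 1*16) = (27*(√25 - 15))*(6 - 16) = (27*(5 - 15))*(-10) = (27*(-10))*(-10) = -270*(-10) = 2700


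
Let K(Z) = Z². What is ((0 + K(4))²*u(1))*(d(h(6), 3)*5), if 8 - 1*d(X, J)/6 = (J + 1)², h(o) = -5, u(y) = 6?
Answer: -368640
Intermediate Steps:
d(X, J) = 48 - 6*(1 + J)² (d(X, J) = 48 - 6*(J + 1)² = 48 - 6*(1 + J)²)
((0 + K(4))²*u(1))*(d(h(6), 3)*5) = ((0 + 4²)²*6)*((48 - 6*(1 + 3)²)*5) = ((0 + 16)²*6)*((48 - 6*4²)*5) = (16²*6)*((48 - 6*16)*5) = (256*6)*((48 - 96)*5) = 1536*(-48*5) = 1536*(-240) = -368640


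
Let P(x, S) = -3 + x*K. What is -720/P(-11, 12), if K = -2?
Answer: -720/19 ≈ -37.895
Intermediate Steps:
P(x, S) = -3 - 2*x (P(x, S) = -3 + x*(-2) = -3 - 2*x)
-720/P(-11, 12) = -720/(-3 - 2*(-11)) = -720/(-3 + 22) = -720/19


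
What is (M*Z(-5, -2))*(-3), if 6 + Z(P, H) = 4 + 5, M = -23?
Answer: 207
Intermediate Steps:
Z(P, H) = 3 (Z(P, H) = -6 + (4 + 5) = -6 + 9 = 3)
(M*Z(-5, -2))*(-3) = -23*3*(-3) = -69*(-3) = 207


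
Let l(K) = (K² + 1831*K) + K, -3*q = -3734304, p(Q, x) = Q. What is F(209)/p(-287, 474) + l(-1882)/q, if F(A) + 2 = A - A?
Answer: 150491/1822696 ≈ 0.082565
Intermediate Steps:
F(A) = -2 (F(A) = -2 + (A - A) = -2 + 0 = -2)
q = 1244768 (q = -⅓*(-3734304) = 1244768)
l(K) = K² + 1832*K
F(209)/p(-287, 474) + l(-1882)/q = -2/(-287) - 1882*(1832 - 1882)/1244768 = -2*(-1/287) - 1882*(-50)*(1/1244768) = 2/287 + 94100*(1/1244768) = 2/287 + 23525/311192 = 150491/1822696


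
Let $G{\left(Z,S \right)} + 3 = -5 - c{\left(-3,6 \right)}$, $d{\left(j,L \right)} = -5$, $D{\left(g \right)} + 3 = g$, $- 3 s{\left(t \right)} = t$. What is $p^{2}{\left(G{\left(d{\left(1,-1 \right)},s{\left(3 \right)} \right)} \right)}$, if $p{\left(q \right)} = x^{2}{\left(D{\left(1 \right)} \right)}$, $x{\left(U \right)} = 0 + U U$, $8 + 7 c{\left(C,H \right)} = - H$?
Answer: $256$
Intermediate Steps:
$c{\left(C,H \right)} = - \frac{8}{7} - \frac{H}{7}$ ($c{\left(C,H \right)} = - \frac{8}{7} + \frac{\left(-1\right) H}{7} = - \frac{8}{7} - \frac{H}{7}$)
$s{\left(t \right)} = - \frac{t}{3}$
$D{\left(g \right)} = -3 + g$
$x{\left(U \right)} = U^{2}$ ($x{\left(U \right)} = 0 + U^{2} = U^{2}$)
$G{\left(Z,S \right)} = -6$ ($G{\left(Z,S \right)} = -3 - \left(\frac{27}{7} - \frac{6}{7}\right) = -3 - 3 = -6$)
$p{\left(q \right)} = 16$ ($p{\left(q \right)} = \left(\left(-3 + 1\right)^{2}\right)^{2} = \left(\left(-2\right)^{2}\right)^{2} = 4^{2} = 16$)
$p^{2}{\left(G{\left(d{\left(1,-1 \right)},s{\left(3 \right)} \right)} \right)} = 16^{2} = 256$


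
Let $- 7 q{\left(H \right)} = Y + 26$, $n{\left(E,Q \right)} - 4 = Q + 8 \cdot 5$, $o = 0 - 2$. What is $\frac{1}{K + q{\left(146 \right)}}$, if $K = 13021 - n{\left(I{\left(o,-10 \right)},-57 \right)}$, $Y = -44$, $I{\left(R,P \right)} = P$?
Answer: $\frac{7}{91256} \approx 7.6707 \cdot 10^{-5}$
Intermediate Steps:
$o = -2$ ($o = 0 - 2 = -2$)
$n{\left(E,Q \right)} = 44 + Q$ ($n{\left(E,Q \right)} = 4 + \left(Q + 8 \cdot 5\right) = 4 + \left(Q + 40\right) = 4 + \left(40 + Q\right) = 44 + Q$)
$K = 13034$ ($K = 13021 - \left(44 - 57\right) = 13021 - -13 = 13021 + 13 = 13034$)
$q{\left(H \right)} = \frac{18}{7}$ ($q{\left(H \right)} = - \frac{-44 + 26}{7} = \left(- \frac{1}{7}\right) \left(-18\right) = \frac{18}{7}$)
$\frac{1}{K + q{\left(146 \right)}} = \frac{1}{13034 + \frac{18}{7}} = \frac{1}{\frac{91256}{7}} = \frac{7}{91256}$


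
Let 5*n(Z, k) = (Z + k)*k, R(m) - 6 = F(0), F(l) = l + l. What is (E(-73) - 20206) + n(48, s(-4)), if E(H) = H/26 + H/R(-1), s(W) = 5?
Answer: -786551/39 ≈ -20168.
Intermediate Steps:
F(l) = 2*l
R(m) = 6 (R(m) = 6 + 2*0 = 6 + 0 = 6)
E(H) = 8*H/39 (E(H) = H/26 + H/6 = 8*H/39)
n(Z, k) = k*(Z + k)/5 (n(Z, k) = ((Z + k)*k)/5 = (k*(Z + k))/5 = k*(Z + k)/5)
(E(-73) - 20206) + n(48, s(-4)) = ((8/39)*(-73) - 20206) + (⅕)*5*(48 + 5) = (-584/39 - 20206) + (⅕)*5*53 = -788618/39 + 53 = -786551/39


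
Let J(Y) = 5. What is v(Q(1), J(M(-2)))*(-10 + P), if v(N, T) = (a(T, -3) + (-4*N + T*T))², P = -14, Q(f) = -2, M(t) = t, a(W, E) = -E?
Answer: -31104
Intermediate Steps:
v(N, T) = (3 + T² - 4*N)² (v(N, T) = (-1*(-3) + (-4*N + T*T))² = (3 + (-4*N + T²))² = (3 + (T² - 4*N))² = (3 + T² - 4*N)²)
v(Q(1), J(M(-2)))*(-10 + P) = (3 + 5² - 4*(-2))²*(-10 - 14) = (3 + 25 + 8)²*(-24) = 36²*(-24) = 1296*(-24) = -31104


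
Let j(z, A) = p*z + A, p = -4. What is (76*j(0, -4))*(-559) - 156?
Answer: 169780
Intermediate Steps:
j(z, A) = A - 4*z (j(z, A) = -4*z + A = A - 4*z)
(76*j(0, -4))*(-559) - 156 = (76*(-4 - 4*0))*(-559) - 156 = (76*(-4 + 0))*(-559) - 156 = (76*(-4))*(-559) - 156 = -304*(-559) - 156 = 169936 - 156 = 169780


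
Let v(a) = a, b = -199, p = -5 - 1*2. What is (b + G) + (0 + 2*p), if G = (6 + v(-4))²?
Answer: -209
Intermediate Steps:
p = -7 (p = -5 - 2 = -7)
G = 4 (G = (6 - 4)² = 2² = 4)
(b + G) + (0 + 2*p) = (-199 + 4) + (0 + 2*(-7)) = -195 + (0 - 14) = -195 - 14 = -209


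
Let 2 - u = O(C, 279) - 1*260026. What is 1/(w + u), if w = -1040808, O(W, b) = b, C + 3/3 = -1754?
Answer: -1/781059 ≈ -1.2803e-6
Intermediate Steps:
C = -1755 (C = -1 - 1754 = -1755)
u = 259749 (u = 2 - (279 - 1*260026) = 2 - (279 - 260026) = 2 - 1*(-259747) = 2 + 259747 = 259749)
1/(w + u) = 1/(-1040808 + 259749) = 1/(-781059) = -1/781059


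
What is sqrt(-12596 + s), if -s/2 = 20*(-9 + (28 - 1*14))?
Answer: 2*I*sqrt(3199) ≈ 113.12*I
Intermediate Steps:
s = -200 (s = -40*(-9 + (28 - 1*14)) = -40*(-9 + (28 - 14)) = -40*(-9 + 14) = -40*5 = -2*100 = -200)
sqrt(-12596 + s) = sqrt(-12596 - 200) = sqrt(-12796) = 2*I*sqrt(3199)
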